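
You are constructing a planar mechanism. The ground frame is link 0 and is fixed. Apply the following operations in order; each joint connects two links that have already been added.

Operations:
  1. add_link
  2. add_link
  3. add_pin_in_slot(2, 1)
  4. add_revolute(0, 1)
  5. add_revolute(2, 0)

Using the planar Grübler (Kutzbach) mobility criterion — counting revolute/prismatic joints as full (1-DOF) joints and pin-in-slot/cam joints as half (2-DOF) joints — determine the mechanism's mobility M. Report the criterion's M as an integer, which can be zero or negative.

M = 1

[1;0;0] (link 0 is ground)
L+ [2;0;0]
L+ [3;0;0]
PS(2,1)∈J2 [3;0;1]
R(0,1)∈J1 [3;1;1]
R(2,0)∈J1 [3;2;1]
mobility = 6 − 4 − 1 = 1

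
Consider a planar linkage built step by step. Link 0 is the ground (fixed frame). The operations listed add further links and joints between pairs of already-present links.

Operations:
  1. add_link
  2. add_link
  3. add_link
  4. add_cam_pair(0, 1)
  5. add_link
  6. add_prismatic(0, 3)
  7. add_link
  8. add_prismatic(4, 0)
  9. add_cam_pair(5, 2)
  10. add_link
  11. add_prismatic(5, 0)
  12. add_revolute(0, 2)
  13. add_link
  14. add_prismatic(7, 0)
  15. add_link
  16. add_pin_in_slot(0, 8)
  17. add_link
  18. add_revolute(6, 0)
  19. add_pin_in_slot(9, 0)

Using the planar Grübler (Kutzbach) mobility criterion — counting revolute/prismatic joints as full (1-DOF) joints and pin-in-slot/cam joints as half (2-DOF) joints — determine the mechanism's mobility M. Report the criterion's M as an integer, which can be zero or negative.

M = 11

ground; <1,0,0>
#1 <2,0,0>
#2 <3,0,0>
#3 <4,0,0>
C:0↔1 J2 <4,0,1>
#4 <5,0,1>
P:0↔3 J1 <5,1,1>
#5 <6,1,1>
P:4↔0 J1 <6,2,1>
C:5↔2 J2 <6,2,2>
#6 <7,2,2>
P:5↔0 J1 <7,3,2>
R:0↔2 J1 <7,4,2>
#7 <8,4,2>
P:7↔0 J1 <8,5,2>
#8 <9,5,2>
PS:0↔8 J2 <9,5,3>
#9 <10,5,3>
R:6↔0 J1 <10,6,3>
PS:9↔0 J2 <10,6,4>
3×9 − 2×6 − 1×4 = 11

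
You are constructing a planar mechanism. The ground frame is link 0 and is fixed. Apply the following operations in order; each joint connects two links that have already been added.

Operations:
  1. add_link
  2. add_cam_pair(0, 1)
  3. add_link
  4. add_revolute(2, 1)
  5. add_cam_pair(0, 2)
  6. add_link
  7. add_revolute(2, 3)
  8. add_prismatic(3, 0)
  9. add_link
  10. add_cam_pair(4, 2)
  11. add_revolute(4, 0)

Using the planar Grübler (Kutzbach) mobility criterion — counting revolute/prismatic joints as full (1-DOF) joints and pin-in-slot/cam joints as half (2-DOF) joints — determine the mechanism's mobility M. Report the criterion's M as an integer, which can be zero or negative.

L=1 J1=0 J2=0
add link → L=2 J1=0 J2=0
C@0,1 dof=2 J2 → L=2 J1=0 J2=1
add link → L=3 J1=0 J2=1
R@2,1 dof=1 J1 → L=3 J1=1 J2=1
C@0,2 dof=2 J2 → L=3 J1=1 J2=2
add link → L=4 J1=1 J2=2
R@2,3 dof=1 J1 → L=4 J1=2 J2=2
P@3,0 dof=1 J1 → L=4 J1=3 J2=2
add link → L=5 J1=3 J2=2
C@4,2 dof=2 J2 → L=5 J1=3 J2=3
R@4,0 dof=1 J1 → L=5 J1=4 J2=3
M=3(L−1)−2J1−J2=3·4−2·4−3=1

M = 1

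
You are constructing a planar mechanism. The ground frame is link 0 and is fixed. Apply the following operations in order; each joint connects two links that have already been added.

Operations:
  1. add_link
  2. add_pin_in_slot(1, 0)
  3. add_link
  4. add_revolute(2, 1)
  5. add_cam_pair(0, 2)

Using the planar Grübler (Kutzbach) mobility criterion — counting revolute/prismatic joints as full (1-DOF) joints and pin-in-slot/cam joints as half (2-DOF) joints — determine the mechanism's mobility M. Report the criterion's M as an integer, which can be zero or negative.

M = 2

ground; <1,0,0>
#1 <2,0,0>
PS:1↔0 J2 <2,0,1>
#2 <3,0,1>
R:2↔1 J1 <3,1,1>
C:0↔2 J2 <3,1,2>
3×2 − 2×1 − 1×2 = 2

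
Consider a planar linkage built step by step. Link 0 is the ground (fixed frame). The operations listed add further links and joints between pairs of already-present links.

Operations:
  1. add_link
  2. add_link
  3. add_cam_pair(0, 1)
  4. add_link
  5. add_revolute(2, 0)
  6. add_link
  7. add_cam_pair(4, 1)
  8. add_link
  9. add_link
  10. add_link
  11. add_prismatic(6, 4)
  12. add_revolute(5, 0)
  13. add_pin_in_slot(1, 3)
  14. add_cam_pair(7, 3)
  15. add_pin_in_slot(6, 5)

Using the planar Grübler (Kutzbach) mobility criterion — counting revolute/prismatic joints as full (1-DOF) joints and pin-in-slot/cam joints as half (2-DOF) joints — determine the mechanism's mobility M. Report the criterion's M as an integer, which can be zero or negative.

(L,J1,J2)=(1,0,0); link0 fixed
link1: (2,0,0)
link2: (3,0,0)
C 0-1 [J2]: (3,0,1)
link3: (4,0,1)
R 2-0 [J1]: (4,1,1)
link4: (5,1,1)
C 4-1 [J2]: (5,1,2)
link5: (6,1,2)
link6: (7,1,2)
link7: (8,1,2)
P 6-4 [J1]: (8,2,2)
R 5-0 [J1]: (8,3,2)
PS 1-3 [J2]: (8,3,3)
C 7-3 [J2]: (8,3,4)
PS 6-5 [J2]: (8,3,5)
Grübler: 3·7 − 2·3 − 5 = 10

M = 10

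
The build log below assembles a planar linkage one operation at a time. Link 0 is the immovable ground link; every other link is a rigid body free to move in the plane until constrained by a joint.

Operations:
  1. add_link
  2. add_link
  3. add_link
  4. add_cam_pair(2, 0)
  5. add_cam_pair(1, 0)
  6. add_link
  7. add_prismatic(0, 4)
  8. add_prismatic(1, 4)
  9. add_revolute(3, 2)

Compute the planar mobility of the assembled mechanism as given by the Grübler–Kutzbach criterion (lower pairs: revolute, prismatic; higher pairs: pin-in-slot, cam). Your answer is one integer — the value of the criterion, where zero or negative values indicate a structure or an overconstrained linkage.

link 0 = ground. State L|J1|J2 = 1|0|0
+link1  2|0|0
+link2  3|0|0
+link3  4|0|0
C(2,0) f=2→J2  4|0|1
C(1,0) f=2→J2  4|0|2
+link4  5|0|2
P(0,4) f=1→J1  5|1|2
P(1,4) f=1→J1  5|2|2
R(3,2) f=1→J1  5|3|2
M = 3(5−1)−2·3−2 = 12−6−2 = 4

M = 4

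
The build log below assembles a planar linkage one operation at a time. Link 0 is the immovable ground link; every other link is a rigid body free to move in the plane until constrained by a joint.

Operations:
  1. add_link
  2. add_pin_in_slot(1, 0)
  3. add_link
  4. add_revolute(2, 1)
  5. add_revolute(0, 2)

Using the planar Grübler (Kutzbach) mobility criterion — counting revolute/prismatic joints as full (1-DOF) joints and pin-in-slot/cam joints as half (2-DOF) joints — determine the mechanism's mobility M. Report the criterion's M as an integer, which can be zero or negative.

link 0 = ground. State L|J1|J2 = 1|0|0
+link1  2|0|0
PS(1,0) f=2→J2  2|0|1
+link2  3|0|1
R(2,1) f=1→J1  3|1|1
R(0,2) f=1→J1  3|2|1
M = 3(3−1)−2·2−1 = 6−4−1 = 1

M = 1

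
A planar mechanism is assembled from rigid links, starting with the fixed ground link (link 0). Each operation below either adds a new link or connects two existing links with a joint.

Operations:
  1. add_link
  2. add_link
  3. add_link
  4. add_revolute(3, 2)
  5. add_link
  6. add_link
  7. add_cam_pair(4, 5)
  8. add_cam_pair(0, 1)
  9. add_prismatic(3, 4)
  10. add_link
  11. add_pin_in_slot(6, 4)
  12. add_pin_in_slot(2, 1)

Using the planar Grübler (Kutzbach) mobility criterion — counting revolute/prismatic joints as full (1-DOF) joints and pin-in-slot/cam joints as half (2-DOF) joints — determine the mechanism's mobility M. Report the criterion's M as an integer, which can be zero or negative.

(L,J1,J2)=(1,0,0); link0 fixed
link1: (2,0,0)
link2: (3,0,0)
link3: (4,0,0)
R 3-2 [J1]: (4,1,0)
link4: (5,1,0)
link5: (6,1,0)
C 4-5 [J2]: (6,1,1)
C 0-1 [J2]: (6,1,2)
P 3-4 [J1]: (6,2,2)
link6: (7,2,2)
PS 6-4 [J2]: (7,2,3)
PS 2-1 [J2]: (7,2,4)
Grübler: 3·6 − 2·2 − 4 = 10

M = 10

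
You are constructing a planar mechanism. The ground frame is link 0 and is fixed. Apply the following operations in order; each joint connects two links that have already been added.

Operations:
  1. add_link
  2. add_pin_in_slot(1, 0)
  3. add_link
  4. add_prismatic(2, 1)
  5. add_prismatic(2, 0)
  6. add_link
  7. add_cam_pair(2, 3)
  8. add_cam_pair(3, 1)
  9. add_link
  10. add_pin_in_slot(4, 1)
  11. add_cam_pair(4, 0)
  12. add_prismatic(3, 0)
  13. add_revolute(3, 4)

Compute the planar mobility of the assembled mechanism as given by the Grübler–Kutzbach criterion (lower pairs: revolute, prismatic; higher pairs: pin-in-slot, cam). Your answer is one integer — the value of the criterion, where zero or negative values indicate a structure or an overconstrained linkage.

M = -1

link 0 = ground. State L|J1|J2 = 1|0|0
+link1  2|0|0
PS(1,0) f=2→J2  2|0|1
+link2  3|0|1
P(2,1) f=1→J1  3|1|1
P(2,0) f=1→J1  3|2|1
+link3  4|2|1
C(2,3) f=2→J2  4|2|2
C(3,1) f=2→J2  4|2|3
+link4  5|2|3
PS(4,1) f=2→J2  5|2|4
C(4,0) f=2→J2  5|2|5
P(3,0) f=1→J1  5|3|5
R(3,4) f=1→J1  5|4|5
M = 3(5−1)−2·4−5 = 12−8−5 = -1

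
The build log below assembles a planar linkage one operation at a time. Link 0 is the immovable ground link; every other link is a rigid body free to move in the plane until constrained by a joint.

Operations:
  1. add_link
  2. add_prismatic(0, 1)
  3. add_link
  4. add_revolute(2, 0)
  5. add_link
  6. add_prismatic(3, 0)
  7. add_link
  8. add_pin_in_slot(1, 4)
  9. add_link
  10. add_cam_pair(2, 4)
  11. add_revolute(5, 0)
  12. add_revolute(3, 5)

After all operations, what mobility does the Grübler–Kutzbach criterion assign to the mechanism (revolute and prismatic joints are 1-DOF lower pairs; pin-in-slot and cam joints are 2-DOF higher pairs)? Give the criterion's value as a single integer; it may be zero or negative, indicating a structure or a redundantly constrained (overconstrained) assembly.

link 0 = ground. State L|J1|J2 = 1|0|0
+link1  2|0|0
P(0,1) f=1→J1  2|1|0
+link2  3|1|0
R(2,0) f=1→J1  3|2|0
+link3  4|2|0
P(3,0) f=1→J1  4|3|0
+link4  5|3|0
PS(1,4) f=2→J2  5|3|1
+link5  6|3|1
C(2,4) f=2→J2  6|3|2
R(5,0) f=1→J1  6|4|2
R(3,5) f=1→J1  6|5|2
M = 3(6−1)−2·5−2 = 15−10−2 = 3

M = 3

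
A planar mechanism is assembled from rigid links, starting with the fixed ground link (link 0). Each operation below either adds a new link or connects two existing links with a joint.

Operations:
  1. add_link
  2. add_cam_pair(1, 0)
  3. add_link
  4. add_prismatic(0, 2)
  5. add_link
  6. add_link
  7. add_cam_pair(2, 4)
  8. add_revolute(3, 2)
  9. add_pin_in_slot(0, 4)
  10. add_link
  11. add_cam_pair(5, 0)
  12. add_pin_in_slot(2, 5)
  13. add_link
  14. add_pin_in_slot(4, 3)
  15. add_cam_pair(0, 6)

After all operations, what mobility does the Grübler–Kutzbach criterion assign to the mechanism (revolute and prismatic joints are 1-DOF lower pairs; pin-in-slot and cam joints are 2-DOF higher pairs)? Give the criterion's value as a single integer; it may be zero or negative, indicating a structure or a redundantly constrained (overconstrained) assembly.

[1;0;0] (link 0 is ground)
L+ [2;0;0]
C(1,0)∈J2 [2;0;1]
L+ [3;0;1]
P(0,2)∈J1 [3;1;1]
L+ [4;1;1]
L+ [5;1;1]
C(2,4)∈J2 [5;1;2]
R(3,2)∈J1 [5;2;2]
PS(0,4)∈J2 [5;2;3]
L+ [6;2;3]
C(5,0)∈J2 [6;2;4]
PS(2,5)∈J2 [6;2;5]
L+ [7;2;5]
PS(4,3)∈J2 [7;2;6]
C(0,6)∈J2 [7;2;7]
mobility = 18 − 4 − 7 = 7

M = 7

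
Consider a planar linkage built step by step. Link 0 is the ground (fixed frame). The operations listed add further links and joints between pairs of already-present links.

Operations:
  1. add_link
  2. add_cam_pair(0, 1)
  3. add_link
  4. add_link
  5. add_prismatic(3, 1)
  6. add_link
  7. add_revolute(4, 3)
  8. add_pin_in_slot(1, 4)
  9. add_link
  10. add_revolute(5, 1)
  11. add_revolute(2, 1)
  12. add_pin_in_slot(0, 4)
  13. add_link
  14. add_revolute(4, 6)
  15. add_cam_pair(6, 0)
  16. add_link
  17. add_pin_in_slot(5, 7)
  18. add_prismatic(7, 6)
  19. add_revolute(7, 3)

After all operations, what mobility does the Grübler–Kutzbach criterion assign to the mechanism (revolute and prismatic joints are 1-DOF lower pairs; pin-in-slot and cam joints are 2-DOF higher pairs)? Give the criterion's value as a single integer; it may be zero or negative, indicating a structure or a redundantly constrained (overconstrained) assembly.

L=1 J1=0 J2=0
add link → L=2 J1=0 J2=0
C@0,1 dof=2 J2 → L=2 J1=0 J2=1
add link → L=3 J1=0 J2=1
add link → L=4 J1=0 J2=1
P@3,1 dof=1 J1 → L=4 J1=1 J2=1
add link → L=5 J1=1 J2=1
R@4,3 dof=1 J1 → L=5 J1=2 J2=1
PS@1,4 dof=2 J2 → L=5 J1=2 J2=2
add link → L=6 J1=2 J2=2
R@5,1 dof=1 J1 → L=6 J1=3 J2=2
R@2,1 dof=1 J1 → L=6 J1=4 J2=2
PS@0,4 dof=2 J2 → L=6 J1=4 J2=3
add link → L=7 J1=4 J2=3
R@4,6 dof=1 J1 → L=7 J1=5 J2=3
C@6,0 dof=2 J2 → L=7 J1=5 J2=4
add link → L=8 J1=5 J2=4
PS@5,7 dof=2 J2 → L=8 J1=5 J2=5
P@7,6 dof=1 J1 → L=8 J1=6 J2=5
R@7,3 dof=1 J1 → L=8 J1=7 J2=5
M=3(L−1)−2J1−J2=3·7−2·7−5=2

M = 2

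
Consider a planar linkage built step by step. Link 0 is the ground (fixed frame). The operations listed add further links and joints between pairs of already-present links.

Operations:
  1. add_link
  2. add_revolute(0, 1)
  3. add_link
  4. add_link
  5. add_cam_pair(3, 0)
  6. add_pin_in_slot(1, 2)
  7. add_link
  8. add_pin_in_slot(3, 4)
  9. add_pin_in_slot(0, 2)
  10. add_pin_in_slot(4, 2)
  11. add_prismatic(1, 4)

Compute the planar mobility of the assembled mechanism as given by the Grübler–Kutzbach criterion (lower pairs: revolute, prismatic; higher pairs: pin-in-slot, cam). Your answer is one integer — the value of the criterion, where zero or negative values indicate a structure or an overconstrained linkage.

M = 3

L=1 J1=0 J2=0
add link → L=2 J1=0 J2=0
R@0,1 dof=1 J1 → L=2 J1=1 J2=0
add link → L=3 J1=1 J2=0
add link → L=4 J1=1 J2=0
C@3,0 dof=2 J2 → L=4 J1=1 J2=1
PS@1,2 dof=2 J2 → L=4 J1=1 J2=2
add link → L=5 J1=1 J2=2
PS@3,4 dof=2 J2 → L=5 J1=1 J2=3
PS@0,2 dof=2 J2 → L=5 J1=1 J2=4
PS@4,2 dof=2 J2 → L=5 J1=1 J2=5
P@1,4 dof=1 J1 → L=5 J1=2 J2=5
M=3(L−1)−2J1−J2=3·4−2·2−5=3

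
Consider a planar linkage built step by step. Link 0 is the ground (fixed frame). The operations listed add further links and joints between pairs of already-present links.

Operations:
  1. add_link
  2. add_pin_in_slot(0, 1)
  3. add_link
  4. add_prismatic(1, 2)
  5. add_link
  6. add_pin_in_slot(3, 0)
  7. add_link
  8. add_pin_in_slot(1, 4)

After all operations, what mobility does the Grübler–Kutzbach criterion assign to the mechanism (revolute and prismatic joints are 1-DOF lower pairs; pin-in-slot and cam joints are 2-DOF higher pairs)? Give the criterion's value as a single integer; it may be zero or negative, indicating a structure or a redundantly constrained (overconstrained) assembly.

M = 7

ground; <1,0,0>
#1 <2,0,0>
PS:0↔1 J2 <2,0,1>
#2 <3,0,1>
P:1↔2 J1 <3,1,1>
#3 <4,1,1>
PS:3↔0 J2 <4,1,2>
#4 <5,1,2>
PS:1↔4 J2 <5,1,3>
3×4 − 2×1 − 1×3 = 7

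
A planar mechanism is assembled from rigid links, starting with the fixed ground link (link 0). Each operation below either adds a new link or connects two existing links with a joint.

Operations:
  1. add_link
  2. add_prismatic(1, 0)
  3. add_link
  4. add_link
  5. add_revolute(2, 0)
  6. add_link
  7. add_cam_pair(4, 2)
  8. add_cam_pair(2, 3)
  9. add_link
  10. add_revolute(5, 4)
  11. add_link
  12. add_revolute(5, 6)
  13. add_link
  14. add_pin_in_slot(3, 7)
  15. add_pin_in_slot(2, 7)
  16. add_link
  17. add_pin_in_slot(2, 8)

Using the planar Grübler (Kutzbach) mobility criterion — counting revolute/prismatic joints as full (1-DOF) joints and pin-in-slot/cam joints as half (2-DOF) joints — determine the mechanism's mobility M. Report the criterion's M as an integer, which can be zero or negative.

M = 11

L=1 J1=0 J2=0
add link → L=2 J1=0 J2=0
P@1,0 dof=1 J1 → L=2 J1=1 J2=0
add link → L=3 J1=1 J2=0
add link → L=4 J1=1 J2=0
R@2,0 dof=1 J1 → L=4 J1=2 J2=0
add link → L=5 J1=2 J2=0
C@4,2 dof=2 J2 → L=5 J1=2 J2=1
C@2,3 dof=2 J2 → L=5 J1=2 J2=2
add link → L=6 J1=2 J2=2
R@5,4 dof=1 J1 → L=6 J1=3 J2=2
add link → L=7 J1=3 J2=2
R@5,6 dof=1 J1 → L=7 J1=4 J2=2
add link → L=8 J1=4 J2=2
PS@3,7 dof=2 J2 → L=8 J1=4 J2=3
PS@2,7 dof=2 J2 → L=8 J1=4 J2=4
add link → L=9 J1=4 J2=4
PS@2,8 dof=2 J2 → L=9 J1=4 J2=5
M=3(L−1)−2J1−J2=3·8−2·4−5=11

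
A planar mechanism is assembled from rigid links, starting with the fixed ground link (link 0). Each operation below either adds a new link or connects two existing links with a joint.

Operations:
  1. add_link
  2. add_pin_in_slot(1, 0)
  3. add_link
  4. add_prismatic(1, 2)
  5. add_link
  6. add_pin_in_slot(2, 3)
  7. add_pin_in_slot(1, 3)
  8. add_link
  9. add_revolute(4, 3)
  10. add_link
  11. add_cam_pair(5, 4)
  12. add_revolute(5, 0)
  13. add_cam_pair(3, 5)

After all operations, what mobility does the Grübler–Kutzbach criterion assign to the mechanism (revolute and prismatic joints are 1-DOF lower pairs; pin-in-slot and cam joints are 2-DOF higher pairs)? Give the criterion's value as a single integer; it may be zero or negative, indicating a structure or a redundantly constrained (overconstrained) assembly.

M = 4

L=1 J1=0 J2=0
add link → L=2 J1=0 J2=0
PS@1,0 dof=2 J2 → L=2 J1=0 J2=1
add link → L=3 J1=0 J2=1
P@1,2 dof=1 J1 → L=3 J1=1 J2=1
add link → L=4 J1=1 J2=1
PS@2,3 dof=2 J2 → L=4 J1=1 J2=2
PS@1,3 dof=2 J2 → L=4 J1=1 J2=3
add link → L=5 J1=1 J2=3
R@4,3 dof=1 J1 → L=5 J1=2 J2=3
add link → L=6 J1=2 J2=3
C@5,4 dof=2 J2 → L=6 J1=2 J2=4
R@5,0 dof=1 J1 → L=6 J1=3 J2=4
C@3,5 dof=2 J2 → L=6 J1=3 J2=5
M=3(L−1)−2J1−J2=3·5−2·3−5=4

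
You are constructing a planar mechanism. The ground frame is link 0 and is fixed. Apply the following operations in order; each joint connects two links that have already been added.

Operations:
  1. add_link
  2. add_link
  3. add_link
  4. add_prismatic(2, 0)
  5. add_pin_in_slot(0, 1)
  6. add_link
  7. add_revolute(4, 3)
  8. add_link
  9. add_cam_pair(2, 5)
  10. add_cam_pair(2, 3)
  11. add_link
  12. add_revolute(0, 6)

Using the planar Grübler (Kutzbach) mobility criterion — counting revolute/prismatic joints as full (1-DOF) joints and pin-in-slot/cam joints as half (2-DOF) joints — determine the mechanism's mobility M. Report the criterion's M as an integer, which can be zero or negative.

M = 9

[1;0;0] (link 0 is ground)
L+ [2;0;0]
L+ [3;0;0]
L+ [4;0;0]
P(2,0)∈J1 [4;1;0]
PS(0,1)∈J2 [4;1;1]
L+ [5;1;1]
R(4,3)∈J1 [5;2;1]
L+ [6;2;1]
C(2,5)∈J2 [6;2;2]
C(2,3)∈J2 [6;2;3]
L+ [7;2;3]
R(0,6)∈J1 [7;3;3]
mobility = 18 − 6 − 3 = 9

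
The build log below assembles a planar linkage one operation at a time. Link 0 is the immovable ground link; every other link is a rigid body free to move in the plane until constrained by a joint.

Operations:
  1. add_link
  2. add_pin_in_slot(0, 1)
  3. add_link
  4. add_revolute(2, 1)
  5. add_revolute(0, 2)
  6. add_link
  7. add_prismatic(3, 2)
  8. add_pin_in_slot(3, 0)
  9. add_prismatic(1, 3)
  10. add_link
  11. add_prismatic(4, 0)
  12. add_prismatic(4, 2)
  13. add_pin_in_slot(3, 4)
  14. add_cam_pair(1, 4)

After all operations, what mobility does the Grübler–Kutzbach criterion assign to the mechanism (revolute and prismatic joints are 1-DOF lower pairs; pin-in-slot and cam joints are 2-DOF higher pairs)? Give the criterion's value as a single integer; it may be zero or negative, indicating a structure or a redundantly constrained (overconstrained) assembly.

M = -4

link 0 = ground. State L|J1|J2 = 1|0|0
+link1  2|0|0
PS(0,1) f=2→J2  2|0|1
+link2  3|0|1
R(2,1) f=1→J1  3|1|1
R(0,2) f=1→J1  3|2|1
+link3  4|2|1
P(3,2) f=1→J1  4|3|1
PS(3,0) f=2→J2  4|3|2
P(1,3) f=1→J1  4|4|2
+link4  5|4|2
P(4,0) f=1→J1  5|5|2
P(4,2) f=1→J1  5|6|2
PS(3,4) f=2→J2  5|6|3
C(1,4) f=2→J2  5|6|4
M = 3(5−1)−2·6−4 = 12−12−4 = -4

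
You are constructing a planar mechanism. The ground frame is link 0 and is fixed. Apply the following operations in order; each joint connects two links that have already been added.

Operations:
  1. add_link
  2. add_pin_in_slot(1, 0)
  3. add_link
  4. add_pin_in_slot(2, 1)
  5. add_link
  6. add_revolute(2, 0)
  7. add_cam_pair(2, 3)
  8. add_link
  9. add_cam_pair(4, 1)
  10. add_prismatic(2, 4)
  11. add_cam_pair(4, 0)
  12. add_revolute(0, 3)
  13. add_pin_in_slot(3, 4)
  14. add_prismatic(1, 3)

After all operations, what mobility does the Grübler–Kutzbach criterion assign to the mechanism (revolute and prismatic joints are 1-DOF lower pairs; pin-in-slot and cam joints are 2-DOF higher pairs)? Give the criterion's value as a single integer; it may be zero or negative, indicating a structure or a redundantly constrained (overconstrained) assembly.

M = -2

(L,J1,J2)=(1,0,0); link0 fixed
link1: (2,0,0)
PS 1-0 [J2]: (2,0,1)
link2: (3,0,1)
PS 2-1 [J2]: (3,0,2)
link3: (4,0,2)
R 2-0 [J1]: (4,1,2)
C 2-3 [J2]: (4,1,3)
link4: (5,1,3)
C 4-1 [J2]: (5,1,4)
P 2-4 [J1]: (5,2,4)
C 4-0 [J2]: (5,2,5)
R 0-3 [J1]: (5,3,5)
PS 3-4 [J2]: (5,3,6)
P 1-3 [J1]: (5,4,6)
Grübler: 3·4 − 2·4 − 6 = -2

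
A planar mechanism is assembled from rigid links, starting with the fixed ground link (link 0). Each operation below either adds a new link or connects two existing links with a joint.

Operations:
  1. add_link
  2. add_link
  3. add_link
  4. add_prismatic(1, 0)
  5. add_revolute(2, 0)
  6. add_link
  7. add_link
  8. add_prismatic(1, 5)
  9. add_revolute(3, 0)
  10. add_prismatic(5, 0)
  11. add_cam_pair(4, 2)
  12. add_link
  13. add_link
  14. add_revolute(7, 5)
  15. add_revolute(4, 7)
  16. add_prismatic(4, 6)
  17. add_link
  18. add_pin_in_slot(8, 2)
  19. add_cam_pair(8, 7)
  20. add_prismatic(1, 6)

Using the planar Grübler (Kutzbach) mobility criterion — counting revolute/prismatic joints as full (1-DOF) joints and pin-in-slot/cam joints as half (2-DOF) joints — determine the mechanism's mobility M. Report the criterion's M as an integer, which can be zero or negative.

ground; <1,0,0>
#1 <2,0,0>
#2 <3,0,0>
#3 <4,0,0>
P:1↔0 J1 <4,1,0>
R:2↔0 J1 <4,2,0>
#4 <5,2,0>
#5 <6,2,0>
P:1↔5 J1 <6,3,0>
R:3↔0 J1 <6,4,0>
P:5↔0 J1 <6,5,0>
C:4↔2 J2 <6,5,1>
#6 <7,5,1>
#7 <8,5,1>
R:7↔5 J1 <8,6,1>
R:4↔7 J1 <8,7,1>
P:4↔6 J1 <8,8,1>
#8 <9,8,1>
PS:8↔2 J2 <9,8,2>
C:8↔7 J2 <9,8,3>
P:1↔6 J1 <9,9,3>
3×8 − 2×9 − 1×3 = 3

M = 3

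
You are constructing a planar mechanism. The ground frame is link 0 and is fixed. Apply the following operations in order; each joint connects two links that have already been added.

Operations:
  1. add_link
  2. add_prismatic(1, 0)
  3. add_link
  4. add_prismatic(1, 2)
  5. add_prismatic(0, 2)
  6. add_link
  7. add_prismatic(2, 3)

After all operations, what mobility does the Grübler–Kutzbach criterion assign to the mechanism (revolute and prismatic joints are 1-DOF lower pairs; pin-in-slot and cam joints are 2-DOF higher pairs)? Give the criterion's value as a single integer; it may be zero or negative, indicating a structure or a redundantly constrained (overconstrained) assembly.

M = 1

link 0 = ground. State L|J1|J2 = 1|0|0
+link1  2|0|0
P(1,0) f=1→J1  2|1|0
+link2  3|1|0
P(1,2) f=1→J1  3|2|0
P(0,2) f=1→J1  3|3|0
+link3  4|3|0
P(2,3) f=1→J1  4|4|0
M = 3(4−1)−2·4−0 = 9−8−0 = 1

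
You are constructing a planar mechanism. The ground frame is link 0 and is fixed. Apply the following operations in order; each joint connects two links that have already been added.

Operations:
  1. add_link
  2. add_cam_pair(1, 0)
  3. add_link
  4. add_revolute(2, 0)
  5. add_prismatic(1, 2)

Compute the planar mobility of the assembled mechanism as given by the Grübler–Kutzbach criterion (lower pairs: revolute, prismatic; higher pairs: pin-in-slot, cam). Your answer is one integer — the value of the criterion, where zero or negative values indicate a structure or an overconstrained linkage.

ground; <1,0,0>
#1 <2,0,0>
C:1↔0 J2 <2,0,1>
#2 <3,0,1>
R:2↔0 J1 <3,1,1>
P:1↔2 J1 <3,2,1>
3×2 − 2×2 − 1×1 = 1

M = 1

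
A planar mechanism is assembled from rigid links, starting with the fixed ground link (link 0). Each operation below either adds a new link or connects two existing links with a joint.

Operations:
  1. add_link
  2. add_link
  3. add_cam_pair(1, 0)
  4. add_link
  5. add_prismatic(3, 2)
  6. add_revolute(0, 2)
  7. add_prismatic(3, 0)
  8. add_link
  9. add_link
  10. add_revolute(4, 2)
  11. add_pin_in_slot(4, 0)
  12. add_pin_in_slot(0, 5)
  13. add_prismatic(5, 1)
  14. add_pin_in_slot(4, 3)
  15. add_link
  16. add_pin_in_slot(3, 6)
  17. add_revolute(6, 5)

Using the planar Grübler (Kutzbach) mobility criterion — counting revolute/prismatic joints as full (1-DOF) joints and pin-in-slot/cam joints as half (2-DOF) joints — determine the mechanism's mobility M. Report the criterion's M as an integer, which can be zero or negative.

[1;0;0] (link 0 is ground)
L+ [2;0;0]
L+ [3;0;0]
C(1,0)∈J2 [3;0;1]
L+ [4;0;1]
P(3,2)∈J1 [4;1;1]
R(0,2)∈J1 [4;2;1]
P(3,0)∈J1 [4;3;1]
L+ [5;3;1]
L+ [6;3;1]
R(4,2)∈J1 [6;4;1]
PS(4,0)∈J2 [6;4;2]
PS(0,5)∈J2 [6;4;3]
P(5,1)∈J1 [6;5;3]
PS(4,3)∈J2 [6;5;4]
L+ [7;5;4]
PS(3,6)∈J2 [7;5;5]
R(6,5)∈J1 [7;6;5]
mobility = 18 − 12 − 5 = 1

M = 1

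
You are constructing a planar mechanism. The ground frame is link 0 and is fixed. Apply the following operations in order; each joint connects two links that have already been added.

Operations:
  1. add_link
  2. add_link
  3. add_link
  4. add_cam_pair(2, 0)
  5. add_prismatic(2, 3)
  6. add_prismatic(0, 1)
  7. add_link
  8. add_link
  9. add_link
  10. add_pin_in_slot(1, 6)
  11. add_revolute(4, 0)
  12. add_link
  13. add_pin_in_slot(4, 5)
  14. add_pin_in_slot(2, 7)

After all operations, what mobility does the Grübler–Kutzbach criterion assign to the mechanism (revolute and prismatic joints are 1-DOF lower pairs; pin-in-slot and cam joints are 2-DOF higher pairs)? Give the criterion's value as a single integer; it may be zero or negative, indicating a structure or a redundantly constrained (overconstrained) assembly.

[1;0;0] (link 0 is ground)
L+ [2;0;0]
L+ [3;0;0]
L+ [4;0;0]
C(2,0)∈J2 [4;0;1]
P(2,3)∈J1 [4;1;1]
P(0,1)∈J1 [4;2;1]
L+ [5;2;1]
L+ [6;2;1]
L+ [7;2;1]
PS(1,6)∈J2 [7;2;2]
R(4,0)∈J1 [7;3;2]
L+ [8;3;2]
PS(4,5)∈J2 [8;3;3]
PS(2,7)∈J2 [8;3;4]
mobility = 21 − 6 − 4 = 11

M = 11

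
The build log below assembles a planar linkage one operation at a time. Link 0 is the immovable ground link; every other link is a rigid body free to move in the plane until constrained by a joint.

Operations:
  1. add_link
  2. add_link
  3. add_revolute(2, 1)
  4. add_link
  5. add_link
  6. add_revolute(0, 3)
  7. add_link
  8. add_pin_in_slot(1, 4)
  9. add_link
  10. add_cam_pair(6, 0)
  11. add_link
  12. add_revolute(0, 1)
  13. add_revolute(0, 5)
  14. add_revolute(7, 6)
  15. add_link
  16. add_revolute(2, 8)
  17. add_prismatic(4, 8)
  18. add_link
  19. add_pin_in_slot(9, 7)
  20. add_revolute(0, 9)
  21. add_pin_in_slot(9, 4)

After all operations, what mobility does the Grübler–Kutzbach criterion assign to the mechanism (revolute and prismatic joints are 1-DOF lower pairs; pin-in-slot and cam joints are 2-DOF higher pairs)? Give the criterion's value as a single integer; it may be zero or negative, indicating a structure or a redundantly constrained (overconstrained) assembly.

M = 7

[1;0;0] (link 0 is ground)
L+ [2;0;0]
L+ [3;0;0]
R(2,1)∈J1 [3;1;0]
L+ [4;1;0]
L+ [5;1;0]
R(0,3)∈J1 [5;2;0]
L+ [6;2;0]
PS(1,4)∈J2 [6;2;1]
L+ [7;2;1]
C(6,0)∈J2 [7;2;2]
L+ [8;2;2]
R(0,1)∈J1 [8;3;2]
R(0,5)∈J1 [8;4;2]
R(7,6)∈J1 [8;5;2]
L+ [9;5;2]
R(2,8)∈J1 [9;6;2]
P(4,8)∈J1 [9;7;2]
L+ [10;7;2]
PS(9,7)∈J2 [10;7;3]
R(0,9)∈J1 [10;8;3]
PS(9,4)∈J2 [10;8;4]
mobility = 27 − 16 − 4 = 7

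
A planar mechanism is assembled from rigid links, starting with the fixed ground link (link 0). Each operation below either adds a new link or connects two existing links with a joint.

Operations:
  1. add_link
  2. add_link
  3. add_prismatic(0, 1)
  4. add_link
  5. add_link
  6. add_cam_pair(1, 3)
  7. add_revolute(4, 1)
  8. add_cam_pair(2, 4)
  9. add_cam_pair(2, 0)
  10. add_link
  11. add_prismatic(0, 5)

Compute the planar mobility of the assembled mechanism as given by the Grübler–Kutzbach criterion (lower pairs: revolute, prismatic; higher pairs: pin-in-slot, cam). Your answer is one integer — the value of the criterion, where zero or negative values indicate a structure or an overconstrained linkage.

M = 6

L=1 J1=0 J2=0
add link → L=2 J1=0 J2=0
add link → L=3 J1=0 J2=0
P@0,1 dof=1 J1 → L=3 J1=1 J2=0
add link → L=4 J1=1 J2=0
add link → L=5 J1=1 J2=0
C@1,3 dof=2 J2 → L=5 J1=1 J2=1
R@4,1 dof=1 J1 → L=5 J1=2 J2=1
C@2,4 dof=2 J2 → L=5 J1=2 J2=2
C@2,0 dof=2 J2 → L=5 J1=2 J2=3
add link → L=6 J1=2 J2=3
P@0,5 dof=1 J1 → L=6 J1=3 J2=3
M=3(L−1)−2J1−J2=3·5−2·3−3=6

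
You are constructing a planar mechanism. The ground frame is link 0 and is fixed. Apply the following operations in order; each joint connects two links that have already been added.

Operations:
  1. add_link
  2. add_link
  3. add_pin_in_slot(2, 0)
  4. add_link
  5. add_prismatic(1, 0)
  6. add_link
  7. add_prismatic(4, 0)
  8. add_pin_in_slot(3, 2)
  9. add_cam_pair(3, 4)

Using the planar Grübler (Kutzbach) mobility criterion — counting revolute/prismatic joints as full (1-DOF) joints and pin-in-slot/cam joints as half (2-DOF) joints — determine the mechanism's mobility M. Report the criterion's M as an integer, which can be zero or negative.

M = 5

L=1 J1=0 J2=0
add link → L=2 J1=0 J2=0
add link → L=3 J1=0 J2=0
PS@2,0 dof=2 J2 → L=3 J1=0 J2=1
add link → L=4 J1=0 J2=1
P@1,0 dof=1 J1 → L=4 J1=1 J2=1
add link → L=5 J1=1 J2=1
P@4,0 dof=1 J1 → L=5 J1=2 J2=1
PS@3,2 dof=2 J2 → L=5 J1=2 J2=2
C@3,4 dof=2 J2 → L=5 J1=2 J2=3
M=3(L−1)−2J1−J2=3·4−2·2−3=5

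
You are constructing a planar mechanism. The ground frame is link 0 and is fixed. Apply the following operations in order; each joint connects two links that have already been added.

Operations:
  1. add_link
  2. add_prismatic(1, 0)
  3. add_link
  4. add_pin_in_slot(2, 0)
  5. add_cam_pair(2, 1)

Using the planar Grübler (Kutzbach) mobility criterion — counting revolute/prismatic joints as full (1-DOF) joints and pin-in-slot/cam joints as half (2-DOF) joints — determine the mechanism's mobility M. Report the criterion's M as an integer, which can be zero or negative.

M = 2

ground; <1,0,0>
#1 <2,0,0>
P:1↔0 J1 <2,1,0>
#2 <3,1,0>
PS:2↔0 J2 <3,1,1>
C:2↔1 J2 <3,1,2>
3×2 − 2×1 − 1×2 = 2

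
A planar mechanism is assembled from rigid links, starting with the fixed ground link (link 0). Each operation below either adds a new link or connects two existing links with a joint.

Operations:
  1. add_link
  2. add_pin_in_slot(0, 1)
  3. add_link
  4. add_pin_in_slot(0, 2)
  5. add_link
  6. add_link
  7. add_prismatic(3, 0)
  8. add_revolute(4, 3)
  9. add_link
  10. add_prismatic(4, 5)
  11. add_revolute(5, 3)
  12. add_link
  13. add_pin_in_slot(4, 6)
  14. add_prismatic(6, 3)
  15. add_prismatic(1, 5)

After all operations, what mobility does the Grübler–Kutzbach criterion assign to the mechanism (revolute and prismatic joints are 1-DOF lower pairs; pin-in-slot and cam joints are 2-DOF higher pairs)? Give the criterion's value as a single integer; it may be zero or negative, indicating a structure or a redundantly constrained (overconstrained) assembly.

M = 3

link 0 = ground. State L|J1|J2 = 1|0|0
+link1  2|0|0
PS(0,1) f=2→J2  2|0|1
+link2  3|0|1
PS(0,2) f=2→J2  3|0|2
+link3  4|0|2
+link4  5|0|2
P(3,0) f=1→J1  5|1|2
R(4,3) f=1→J1  5|2|2
+link5  6|2|2
P(4,5) f=1→J1  6|3|2
R(5,3) f=1→J1  6|4|2
+link6  7|4|2
PS(4,6) f=2→J2  7|4|3
P(6,3) f=1→J1  7|5|3
P(1,5) f=1→J1  7|6|3
M = 3(7−1)−2·6−3 = 18−12−3 = 3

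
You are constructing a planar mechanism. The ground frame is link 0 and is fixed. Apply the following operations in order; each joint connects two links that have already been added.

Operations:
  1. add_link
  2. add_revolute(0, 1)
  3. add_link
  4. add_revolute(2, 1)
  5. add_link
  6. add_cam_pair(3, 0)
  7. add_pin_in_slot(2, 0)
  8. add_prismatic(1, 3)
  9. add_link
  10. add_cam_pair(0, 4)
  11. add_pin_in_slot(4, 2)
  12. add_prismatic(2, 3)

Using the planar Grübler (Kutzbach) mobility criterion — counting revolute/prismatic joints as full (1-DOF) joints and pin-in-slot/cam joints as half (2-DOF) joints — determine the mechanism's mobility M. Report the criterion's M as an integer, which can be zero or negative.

ground; <1,0,0>
#1 <2,0,0>
R:0↔1 J1 <2,1,0>
#2 <3,1,0>
R:2↔1 J1 <3,2,0>
#3 <4,2,0>
C:3↔0 J2 <4,2,1>
PS:2↔0 J2 <4,2,2>
P:1↔3 J1 <4,3,2>
#4 <5,3,2>
C:0↔4 J2 <5,3,3>
PS:4↔2 J2 <5,3,4>
P:2↔3 J1 <5,4,4>
3×4 − 2×4 − 1×4 = 0

M = 0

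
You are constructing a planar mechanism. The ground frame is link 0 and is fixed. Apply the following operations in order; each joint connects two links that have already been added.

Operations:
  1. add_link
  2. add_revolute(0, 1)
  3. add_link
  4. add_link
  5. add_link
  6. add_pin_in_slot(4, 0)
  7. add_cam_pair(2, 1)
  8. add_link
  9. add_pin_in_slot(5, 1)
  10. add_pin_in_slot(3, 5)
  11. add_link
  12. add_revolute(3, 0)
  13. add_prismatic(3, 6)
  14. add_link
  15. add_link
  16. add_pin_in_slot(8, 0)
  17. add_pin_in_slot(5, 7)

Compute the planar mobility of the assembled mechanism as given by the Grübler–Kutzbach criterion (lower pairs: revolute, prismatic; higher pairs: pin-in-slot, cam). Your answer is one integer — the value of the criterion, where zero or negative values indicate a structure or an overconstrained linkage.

[1;0;0] (link 0 is ground)
L+ [2;0;0]
R(0,1)∈J1 [2;1;0]
L+ [3;1;0]
L+ [4;1;0]
L+ [5;1;0]
PS(4,0)∈J2 [5;1;1]
C(2,1)∈J2 [5;1;2]
L+ [6;1;2]
PS(5,1)∈J2 [6;1;3]
PS(3,5)∈J2 [6;1;4]
L+ [7;1;4]
R(3,0)∈J1 [7;2;4]
P(3,6)∈J1 [7;3;4]
L+ [8;3;4]
L+ [9;3;4]
PS(8,0)∈J2 [9;3;5]
PS(5,7)∈J2 [9;3;6]
mobility = 24 − 6 − 6 = 12

M = 12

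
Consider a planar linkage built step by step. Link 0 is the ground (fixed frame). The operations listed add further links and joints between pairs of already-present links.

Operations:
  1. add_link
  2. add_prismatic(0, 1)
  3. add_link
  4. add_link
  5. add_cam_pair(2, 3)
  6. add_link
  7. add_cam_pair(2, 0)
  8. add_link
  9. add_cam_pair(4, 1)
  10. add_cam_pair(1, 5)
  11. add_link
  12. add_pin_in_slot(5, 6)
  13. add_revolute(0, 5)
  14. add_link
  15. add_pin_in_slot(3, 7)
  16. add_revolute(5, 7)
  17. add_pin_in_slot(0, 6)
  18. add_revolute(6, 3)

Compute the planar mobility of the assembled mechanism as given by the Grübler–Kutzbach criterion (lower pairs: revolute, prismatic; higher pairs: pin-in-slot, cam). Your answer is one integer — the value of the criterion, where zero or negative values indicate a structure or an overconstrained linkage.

ground; <1,0,0>
#1 <2,0,0>
P:0↔1 J1 <2,1,0>
#2 <3,1,0>
#3 <4,1,0>
C:2↔3 J2 <4,1,1>
#4 <5,1,1>
C:2↔0 J2 <5,1,2>
#5 <6,1,2>
C:4↔1 J2 <6,1,3>
C:1↔5 J2 <6,1,4>
#6 <7,1,4>
PS:5↔6 J2 <7,1,5>
R:0↔5 J1 <7,2,5>
#7 <8,2,5>
PS:3↔7 J2 <8,2,6>
R:5↔7 J1 <8,3,6>
PS:0↔6 J2 <8,3,7>
R:6↔3 J1 <8,4,7>
3×7 − 2×4 − 1×7 = 6

M = 6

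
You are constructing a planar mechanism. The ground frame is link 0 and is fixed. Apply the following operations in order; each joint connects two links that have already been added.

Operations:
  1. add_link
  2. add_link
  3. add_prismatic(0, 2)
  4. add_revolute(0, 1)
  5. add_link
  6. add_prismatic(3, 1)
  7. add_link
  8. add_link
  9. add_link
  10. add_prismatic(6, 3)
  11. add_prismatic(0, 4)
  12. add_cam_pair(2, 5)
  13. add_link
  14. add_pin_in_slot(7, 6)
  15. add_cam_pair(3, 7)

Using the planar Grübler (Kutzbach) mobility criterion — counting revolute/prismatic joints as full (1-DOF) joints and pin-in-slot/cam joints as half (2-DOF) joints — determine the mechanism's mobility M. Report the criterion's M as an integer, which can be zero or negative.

M = 8

link 0 = ground. State L|J1|J2 = 1|0|0
+link1  2|0|0
+link2  3|0|0
P(0,2) f=1→J1  3|1|0
R(0,1) f=1→J1  3|2|0
+link3  4|2|0
P(3,1) f=1→J1  4|3|0
+link4  5|3|0
+link5  6|3|0
+link6  7|3|0
P(6,3) f=1→J1  7|4|0
P(0,4) f=1→J1  7|5|0
C(2,5) f=2→J2  7|5|1
+link7  8|5|1
PS(7,6) f=2→J2  8|5|2
C(3,7) f=2→J2  8|5|3
M = 3(8−1)−2·5−3 = 21−10−3 = 8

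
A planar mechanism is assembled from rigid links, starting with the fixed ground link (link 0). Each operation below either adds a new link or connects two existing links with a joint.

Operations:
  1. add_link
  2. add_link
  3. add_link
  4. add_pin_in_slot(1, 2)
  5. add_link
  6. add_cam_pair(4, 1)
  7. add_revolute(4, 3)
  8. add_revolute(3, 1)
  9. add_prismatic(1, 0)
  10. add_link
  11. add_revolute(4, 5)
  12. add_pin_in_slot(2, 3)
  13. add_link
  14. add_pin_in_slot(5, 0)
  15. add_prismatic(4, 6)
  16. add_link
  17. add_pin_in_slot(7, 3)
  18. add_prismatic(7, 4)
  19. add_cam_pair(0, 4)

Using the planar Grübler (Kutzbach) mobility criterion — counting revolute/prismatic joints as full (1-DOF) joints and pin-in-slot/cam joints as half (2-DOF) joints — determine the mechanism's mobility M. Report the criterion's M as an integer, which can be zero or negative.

ground; <1,0,0>
#1 <2,0,0>
#2 <3,0,0>
#3 <4,0,0>
PS:1↔2 J2 <4,0,1>
#4 <5,0,1>
C:4↔1 J2 <5,0,2>
R:4↔3 J1 <5,1,2>
R:3↔1 J1 <5,2,2>
P:1↔0 J1 <5,3,2>
#5 <6,3,2>
R:4↔5 J1 <6,4,2>
PS:2↔3 J2 <6,4,3>
#6 <7,4,3>
PS:5↔0 J2 <7,4,4>
P:4↔6 J1 <7,5,4>
#7 <8,5,4>
PS:7↔3 J2 <8,5,5>
P:7↔4 J1 <8,6,5>
C:0↔4 J2 <8,6,6>
3×7 − 2×6 − 1×6 = 3

M = 3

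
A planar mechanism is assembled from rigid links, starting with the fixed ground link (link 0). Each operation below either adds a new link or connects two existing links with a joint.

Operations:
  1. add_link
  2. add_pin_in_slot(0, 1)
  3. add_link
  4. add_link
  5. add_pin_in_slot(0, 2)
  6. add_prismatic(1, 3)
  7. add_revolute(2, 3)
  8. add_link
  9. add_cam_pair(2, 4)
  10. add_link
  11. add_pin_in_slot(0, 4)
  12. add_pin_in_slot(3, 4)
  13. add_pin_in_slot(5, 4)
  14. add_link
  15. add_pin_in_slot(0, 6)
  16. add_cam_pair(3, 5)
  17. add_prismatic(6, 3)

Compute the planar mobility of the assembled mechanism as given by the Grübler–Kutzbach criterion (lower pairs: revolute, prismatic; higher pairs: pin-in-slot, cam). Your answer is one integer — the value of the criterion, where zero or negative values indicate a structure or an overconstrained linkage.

[1;0;0] (link 0 is ground)
L+ [2;0;0]
PS(0,1)∈J2 [2;0;1]
L+ [3;0;1]
L+ [4;0;1]
PS(0,2)∈J2 [4;0;2]
P(1,3)∈J1 [4;1;2]
R(2,3)∈J1 [4;2;2]
L+ [5;2;2]
C(2,4)∈J2 [5;2;3]
L+ [6;2;3]
PS(0,4)∈J2 [6;2;4]
PS(3,4)∈J2 [6;2;5]
PS(5,4)∈J2 [6;2;6]
L+ [7;2;6]
PS(0,6)∈J2 [7;2;7]
C(3,5)∈J2 [7;2;8]
P(6,3)∈J1 [7;3;8]
mobility = 18 − 6 − 8 = 4

M = 4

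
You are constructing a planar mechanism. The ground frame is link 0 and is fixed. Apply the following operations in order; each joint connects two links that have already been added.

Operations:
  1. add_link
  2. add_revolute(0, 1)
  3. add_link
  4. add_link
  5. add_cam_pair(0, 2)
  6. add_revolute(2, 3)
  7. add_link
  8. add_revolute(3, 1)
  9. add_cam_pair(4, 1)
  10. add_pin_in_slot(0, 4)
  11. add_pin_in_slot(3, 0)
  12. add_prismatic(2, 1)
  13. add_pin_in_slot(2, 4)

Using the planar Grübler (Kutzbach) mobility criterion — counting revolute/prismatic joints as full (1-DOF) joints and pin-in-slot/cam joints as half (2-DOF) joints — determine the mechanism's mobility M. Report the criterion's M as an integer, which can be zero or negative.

M = -1

L=1 J1=0 J2=0
add link → L=2 J1=0 J2=0
R@0,1 dof=1 J1 → L=2 J1=1 J2=0
add link → L=3 J1=1 J2=0
add link → L=4 J1=1 J2=0
C@0,2 dof=2 J2 → L=4 J1=1 J2=1
R@2,3 dof=1 J1 → L=4 J1=2 J2=1
add link → L=5 J1=2 J2=1
R@3,1 dof=1 J1 → L=5 J1=3 J2=1
C@4,1 dof=2 J2 → L=5 J1=3 J2=2
PS@0,4 dof=2 J2 → L=5 J1=3 J2=3
PS@3,0 dof=2 J2 → L=5 J1=3 J2=4
P@2,1 dof=1 J1 → L=5 J1=4 J2=4
PS@2,4 dof=2 J2 → L=5 J1=4 J2=5
M=3(L−1)−2J1−J2=3·4−2·4−5=-1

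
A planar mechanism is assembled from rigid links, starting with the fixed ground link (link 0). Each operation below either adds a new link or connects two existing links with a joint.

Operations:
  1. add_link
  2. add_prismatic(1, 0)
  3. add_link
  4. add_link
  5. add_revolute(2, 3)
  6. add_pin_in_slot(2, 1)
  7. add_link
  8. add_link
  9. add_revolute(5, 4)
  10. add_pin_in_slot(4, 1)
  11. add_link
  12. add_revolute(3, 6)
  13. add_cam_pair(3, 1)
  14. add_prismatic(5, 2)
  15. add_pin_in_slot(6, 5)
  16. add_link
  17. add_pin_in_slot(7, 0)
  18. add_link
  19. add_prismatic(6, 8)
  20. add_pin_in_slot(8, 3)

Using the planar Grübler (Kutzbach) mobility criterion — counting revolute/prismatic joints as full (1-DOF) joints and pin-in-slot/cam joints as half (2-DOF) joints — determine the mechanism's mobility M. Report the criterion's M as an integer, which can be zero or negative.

M = 6

link 0 = ground. State L|J1|J2 = 1|0|0
+link1  2|0|0
P(1,0) f=1→J1  2|1|0
+link2  3|1|0
+link3  4|1|0
R(2,3) f=1→J1  4|2|0
PS(2,1) f=2→J2  4|2|1
+link4  5|2|1
+link5  6|2|1
R(5,4) f=1→J1  6|3|1
PS(4,1) f=2→J2  6|3|2
+link6  7|3|2
R(3,6) f=1→J1  7|4|2
C(3,1) f=2→J2  7|4|3
P(5,2) f=1→J1  7|5|3
PS(6,5) f=2→J2  7|5|4
+link7  8|5|4
PS(7,0) f=2→J2  8|5|5
+link8  9|5|5
P(6,8) f=1→J1  9|6|5
PS(8,3) f=2→J2  9|6|6
M = 3(9−1)−2·6−6 = 24−12−6 = 6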